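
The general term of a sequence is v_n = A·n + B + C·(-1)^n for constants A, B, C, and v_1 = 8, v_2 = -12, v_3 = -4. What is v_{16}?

At n = 1, 2, 3: A + B - C = 8; 2A + B + C = -12; 3A + B - C = -4.
Subtracting the first from the second: A + 2C = -20.
Subtracting the second from the third: A - 2C = 8.
Solving: C = -7, A = -6, then B = 7.
Therefore v_{16} = -96 + 7 + (-7)·1 = -96.

-96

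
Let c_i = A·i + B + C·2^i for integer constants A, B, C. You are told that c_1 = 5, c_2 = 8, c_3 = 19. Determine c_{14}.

The three given values yield: A + B + 2C = 5; 2A + B + 4C = 8; 3A + B + 8C = 19.
Subtracting the first from the second: A + 2C = 3.
Subtracting the second from the third: A + 4C = 11.
Solving: C = 4, A = -5, then B = 2.
So c_i = -5·i + 2 + 4·2^i; at i=14 this is 65468.

65468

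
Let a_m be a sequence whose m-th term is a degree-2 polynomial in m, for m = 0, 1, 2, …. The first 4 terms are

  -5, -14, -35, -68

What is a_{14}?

1st diffs: -9, -21, -33.
2nd diffs: -12, -12 (constant).
So a_m = -6m^2 - 3m - 5.
Evaluating at m = 14 gives a_{14} = -1223.

-1223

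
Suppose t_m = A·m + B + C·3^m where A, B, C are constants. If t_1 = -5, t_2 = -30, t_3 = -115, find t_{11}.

-885675

Plug in m = 1, 2, 3: A + B + 3C = -5; 2A + B + 9C = -30; 3A + B + 27C = -115.
Subtracting the first from the second: A + 6C = -25.
Subtracting the second from the third: A + 18C = -85.
Solving: C = -5, A = 5, then B = 5.
Therefore t_{11} = 55 + 5 + (-5)·177147 = -885675.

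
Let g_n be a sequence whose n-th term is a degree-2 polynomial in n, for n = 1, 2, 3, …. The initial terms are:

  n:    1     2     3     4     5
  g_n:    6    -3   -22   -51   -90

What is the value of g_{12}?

1st diffs: -9, -19, -29, -39.
2nd diffs: -10, -10, -10 (constant).
Newton forward-difference form: g_n = 6 + (-9)·C(n-1,1) + (-10)·C(n-1,2).
At n = 12: n-1 = 11, so g_{12} = 6 - 99 - 550 = -643.

-643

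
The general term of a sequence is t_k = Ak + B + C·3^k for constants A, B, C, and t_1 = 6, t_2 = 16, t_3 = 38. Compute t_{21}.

10460353286

Write the equations: A + B + 3C = 6; 2A + B + 9C = 16; 3A + B + 27C = 38.
Subtracting the first from the second: A + 6C = 10.
Subtracting the second from the third: A + 18C = 22.
Solving: C = 1, A = 4, then B = -1.
Hence t_{21} = 4·21 + (-1) + 1·10460353203 = 10460353286.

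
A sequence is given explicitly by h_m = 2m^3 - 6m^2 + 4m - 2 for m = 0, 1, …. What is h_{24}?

h_{24} = 2·24^3 - 6·24^2 + 4·24 - 2 = 24286.

24286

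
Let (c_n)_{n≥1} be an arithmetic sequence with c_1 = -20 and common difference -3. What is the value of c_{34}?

-119

c_n = -20 + (n - 1)·(-3).
c_{34} = -20 + 33·(-3) = -119.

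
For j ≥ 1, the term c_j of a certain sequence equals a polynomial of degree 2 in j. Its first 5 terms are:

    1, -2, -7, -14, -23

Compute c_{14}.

-194

1st diffs: -3, -5, -7, -9.
2nd diffs: -2, -2, -2 (constant).
Newton forward-difference form: c_j = 1 + (-3)·C(j-1,1) + (-2)·C(j-1,2).
At j = 14: j-1 = 13, so c_{14} = 1 - 39 - 156 = -194.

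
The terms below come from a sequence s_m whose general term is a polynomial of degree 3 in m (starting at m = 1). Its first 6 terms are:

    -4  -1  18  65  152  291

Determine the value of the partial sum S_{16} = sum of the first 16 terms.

31096

1st diffs: 3, 19, 47, 87, 139.
2nd diffs: 16, 28, 40, 52.
3rd diffs: 12, 12, 12 (constant).
So s_m = 2m^3 - 4m^2 + m - 3.
Continuing: …, 494, 773, 1140, 1607, …, s_{16} = 7181.
Summing m = 1..16 (16 terms) gives 31096.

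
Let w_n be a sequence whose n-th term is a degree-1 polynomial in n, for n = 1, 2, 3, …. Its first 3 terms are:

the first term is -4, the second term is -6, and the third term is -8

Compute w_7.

1st diffs: -2, -2 (constant).
So w_n = -2n - 2.
Evaluating at n = 7 gives w_7 = -16.

-16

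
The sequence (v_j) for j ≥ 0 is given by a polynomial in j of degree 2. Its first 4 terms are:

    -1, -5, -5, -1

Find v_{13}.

1st diffs: -4, 0, 4.
2nd diffs: 4, 4 (constant).
Newton forward-difference form: v_j = -1 + (-4)·C(j,1) + 4·C(j,2).
At j = 13: j = 13, so v_{13} = -1 - 52 + 312 = 259.

259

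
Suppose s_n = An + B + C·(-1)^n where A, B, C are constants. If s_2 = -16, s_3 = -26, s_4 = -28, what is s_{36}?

Write the equations: 2A + B + C = -16; 3A + B - C = -26; 4A + B + C = -28.
Subtracting the first from the second: A - 2C = -10.
Subtracting the second from the third: A + 2C = -2.
Solving: C = 2, A = -6, then B = -6.
Hence s_{36} = -6·36 + (-6) + 2·1 = -220.

-220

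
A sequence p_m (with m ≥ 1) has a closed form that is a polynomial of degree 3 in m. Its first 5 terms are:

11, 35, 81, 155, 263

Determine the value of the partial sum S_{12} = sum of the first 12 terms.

1st diffs: 24, 46, 74, 108.
2nd diffs: 22, 28, 34.
3rd diffs: 6, 6 (constant).
Newton forward-difference form: p_m = 11 + 24·C(m-1,1) + 22·C(m-1,2) + 6·C(m-1,3).
Continuing: …, 411, 605, 851, 1155, …, p_{12} = 2475.
Summing m = 1..12 (12 terms) gives 9526.

9526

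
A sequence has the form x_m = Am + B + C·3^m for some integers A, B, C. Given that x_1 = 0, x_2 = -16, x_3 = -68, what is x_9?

-59024

The three given values yield: A + B + 3C = 0; 2A + B + 9C = -16; 3A + B + 27C = -68.
Subtracting the first from the second: A + 6C = -16.
Subtracting the second from the third: A + 18C = -52.
Solving: C = -3, A = 2, then B = 7.
So x_m = 2·m + 7 + (-3)·3^m; at m=9 this is -59024.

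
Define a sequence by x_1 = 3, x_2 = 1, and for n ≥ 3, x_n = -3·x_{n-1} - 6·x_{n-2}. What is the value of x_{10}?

11745

Step forward from the initial values:
x_3 = -21  x_4 = 57  x_5 = -45  x_6 = -207  x_7 = 891  x_8 = -1431  x_9 = -1053  x_{10} = 11745.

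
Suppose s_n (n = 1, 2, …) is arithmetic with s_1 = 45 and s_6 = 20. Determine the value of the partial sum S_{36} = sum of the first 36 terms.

-1530

Common difference d = (20 - 45) / (6 - 1) = -5.
s_n = 45 + (n - 1)·(-5).
s_{36} = -130; S = 36·(45 + (-130))/2 = -1530.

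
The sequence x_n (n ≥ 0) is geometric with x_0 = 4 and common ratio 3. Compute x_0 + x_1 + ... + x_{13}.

x_n = 4·3^(n-0).
S = 4·(3^14 - 1)/(3 - 1) = 4·(4782969 - 1)/(2) = 9565936.

9565936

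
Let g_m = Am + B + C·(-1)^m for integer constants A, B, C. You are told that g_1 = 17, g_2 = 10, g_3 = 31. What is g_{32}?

220

At m = 1, 2, 3: A + B - C = 17; 2A + B + C = 10; 3A + B - C = 31.
Subtracting the first from the second: A + 2C = -7.
Subtracting the second from the third: A - 2C = 21.
Solving: C = -7, A = 7, then B = 3.
So g_m = 7·m + 3 + (-7)·(-1)^m; at m=32 this is 220.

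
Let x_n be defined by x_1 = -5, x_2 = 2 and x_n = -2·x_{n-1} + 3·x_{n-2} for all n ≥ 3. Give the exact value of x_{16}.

Applying the relation repeatedly:
x_3 = -19, x_4 = 44, x_5 = -145, …, x_{13} = -930025, x_{14} = 2790062, x_{15} = -8370199, x_{16} = 25110584.
(Characteristic roots are 1 and -3.)

25110584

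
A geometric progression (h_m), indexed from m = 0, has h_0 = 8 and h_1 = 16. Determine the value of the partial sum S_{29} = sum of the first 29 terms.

Common ratio r = 2.
h_m = 8·2^(m-0).
S = 8·(2^29 - 1)/(2 - 1) = 8·(536870912 - 1)/(1) = 4294967288.

4294967288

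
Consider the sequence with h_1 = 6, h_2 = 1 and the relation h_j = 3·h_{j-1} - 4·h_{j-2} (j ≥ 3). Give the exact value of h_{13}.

h_3 = -21; h_4 = -67; h_5 = -117; …; h_{10} = 2317; h_{11} = -1413; h_{12} = -13507; h_{13} = -34869.

-34869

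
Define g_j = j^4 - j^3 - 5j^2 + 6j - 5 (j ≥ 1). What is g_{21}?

g_{21} = 1·21^4 - 1·21^3 - 5·21^2 + 6·21 - 5 = 183136.

183136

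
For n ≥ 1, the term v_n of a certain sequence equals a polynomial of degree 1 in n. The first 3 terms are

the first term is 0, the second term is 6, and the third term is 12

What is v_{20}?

1st diffs: 6, 6 (constant).
So v_n = 6n - 6.
Evaluating at n = 20 gives v_{20} = 114.

114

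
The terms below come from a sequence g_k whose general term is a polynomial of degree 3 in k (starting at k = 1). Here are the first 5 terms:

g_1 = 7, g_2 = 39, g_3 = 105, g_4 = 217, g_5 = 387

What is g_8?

1st diffs: 32, 66, 112, 170.
2nd diffs: 34, 46, 58.
3rd diffs: 12, 12 (constant).
Newton forward-difference form: g_k = 7 + 32·C(k-1,1) + 34·C(k-1,2) + 12·C(k-1,3).
At k = 8: k-1 = 7, so g_8 = 7 + 224 + 714 + 420 = 1365.

1365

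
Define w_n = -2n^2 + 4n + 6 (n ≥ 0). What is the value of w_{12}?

-234

w_{12} = -2·12^2 + 4·12 + 6 = -234.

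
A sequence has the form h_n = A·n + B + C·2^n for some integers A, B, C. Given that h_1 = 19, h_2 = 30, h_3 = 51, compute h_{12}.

The three given values yield: A + B + 2C = 19; 2A + B + 4C = 30; 3A + B + 8C = 51.
Subtracting the first from the second: A + 2C = 11.
Subtracting the second from the third: A + 4C = 21.
Solving: C = 5, A = 1, then B = 8.
Therefore h_{12} = 12 + 8 + 5·4096 = 20500.

20500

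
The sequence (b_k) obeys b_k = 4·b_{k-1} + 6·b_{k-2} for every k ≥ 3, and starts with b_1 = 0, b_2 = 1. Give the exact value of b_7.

2992

Step forward from the initial values:
b_3 = 4;  b_4 = 22;  b_5 = 112;  b_6 = 580;  b_7 = 2992.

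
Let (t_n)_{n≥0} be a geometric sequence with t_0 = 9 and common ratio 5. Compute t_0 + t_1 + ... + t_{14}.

68664550779

t_n = 9·5^(n-0).
S = 9·(5^15 - 1)/(5 - 1) = 9·(30517578125 - 1)/(4) = 68664550779.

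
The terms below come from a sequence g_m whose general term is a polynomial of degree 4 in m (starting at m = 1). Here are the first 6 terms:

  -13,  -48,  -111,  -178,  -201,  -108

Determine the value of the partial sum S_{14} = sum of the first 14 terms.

1st diffs: -35, -63, -67, -23, 93.
2nd diffs: -28, -4, 44, 116.
3rd diffs: 24, 48, 72.
4th diffs: 24, 24 (constant).
Newton forward-difference form: g_m = -13 + (-35)·C(m-1,1) + (-28)·C(m-1,2) + 24·C(m-1,3) + 24·C(m-1,4).
Continuing: …, 197, 834, 1947, 3704, …, g_{14} = 21372.
Summing m = 1..14 (14 terms) gives 58513.

58513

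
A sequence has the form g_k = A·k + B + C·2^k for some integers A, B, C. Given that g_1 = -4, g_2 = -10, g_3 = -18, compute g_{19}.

Plug in k = 1, 2, 3: A + B + 2C = -4; 2A + B + 4C = -10; 3A + B + 8C = -18.
Subtracting the first from the second: A + 2C = -6.
Subtracting the second from the third: A + 4C = -8.
Solving: C = -1, A = -4, then B = 2.
Hence g_{19} = -4·19 + 2 + (-1)·524288 = -524362.

-524362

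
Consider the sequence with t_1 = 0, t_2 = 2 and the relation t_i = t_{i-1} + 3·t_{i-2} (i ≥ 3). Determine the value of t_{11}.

2318

t_3 = 2  t_4 = 8  t_5 = 14  t_6 = 38  t_7 = 80  t_8 = 194  t_9 = 434  t_{10} = 1016  t_{11} = 2318.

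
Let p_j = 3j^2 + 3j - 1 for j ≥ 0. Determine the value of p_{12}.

467

p_{12} = 3·12^2 + 3·12 - 1 = 467.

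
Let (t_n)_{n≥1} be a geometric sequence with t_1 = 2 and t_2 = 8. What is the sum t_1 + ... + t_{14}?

178956970

Common ratio r = 4.
t_n = 2·4^(n-1).
S = 2·(4^14 - 1)/(4 - 1) = 2·(268435456 - 1)/(3) = 178956970.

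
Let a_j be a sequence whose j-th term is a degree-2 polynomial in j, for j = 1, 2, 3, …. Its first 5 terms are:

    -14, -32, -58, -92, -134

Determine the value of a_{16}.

-1124

1st diffs: -18, -26, -34, -42.
2nd diffs: -8, -8, -8 (constant).
Newton forward-difference form: a_j = -14 + (-18)·C(j-1,1) + (-8)·C(j-1,2).
At j = 16: j-1 = 15, so a_{16} = -14 - 270 - 840 = -1124.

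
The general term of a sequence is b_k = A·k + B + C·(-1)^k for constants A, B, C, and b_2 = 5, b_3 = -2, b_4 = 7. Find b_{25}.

20

The three given values yield: 2A + B + C = 5; 3A + B - C = -2; 4A + B + C = 7.
Subtracting the first from the second: A - 2C = -7.
Subtracting the second from the third: A + 2C = 9.
Solving: C = 4, A = 1, then B = -1.
Therefore b_{25} = 25 + (-1) + 4·(-1) = 20.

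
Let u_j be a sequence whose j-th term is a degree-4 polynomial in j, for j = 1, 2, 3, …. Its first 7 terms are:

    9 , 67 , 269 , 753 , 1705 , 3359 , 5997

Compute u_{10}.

23355

1st diffs: 58, 202, 484, 952, 1654, 2638.
2nd diffs: 144, 282, 468, 702, 984.
3rd diffs: 138, 186, 234, 282.
4th diffs: 48, 48, 48 (constant).
Newton forward-difference form: u_j = 9 + 58·C(j-1,1) + 144·C(j-1,2) + 138·C(j-1,3) + 48·C(j-1,4).
At j = 10: j-1 = 9, so u_{10} = 9 + 522 + 5184 + 11592 + 6048 = 23355.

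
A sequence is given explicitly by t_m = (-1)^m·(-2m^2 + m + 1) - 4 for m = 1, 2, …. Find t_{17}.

(-1)^17 = -1; -2m^2 + m + 1 at m=17 is -560; so t_{17} = 556.

556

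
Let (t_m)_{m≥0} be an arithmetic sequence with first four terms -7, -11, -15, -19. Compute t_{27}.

Common difference d = -4.
t_m = -7 + (m - 0)·(-4).
t_{27} = -7 + 27·(-4) = -115.

-115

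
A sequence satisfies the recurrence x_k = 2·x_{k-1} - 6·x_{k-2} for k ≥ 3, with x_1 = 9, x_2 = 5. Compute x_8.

-1864

x_3 = -44; x_4 = -118; x_5 = 28; x_6 = 764; x_7 = 1360; x_8 = -1864.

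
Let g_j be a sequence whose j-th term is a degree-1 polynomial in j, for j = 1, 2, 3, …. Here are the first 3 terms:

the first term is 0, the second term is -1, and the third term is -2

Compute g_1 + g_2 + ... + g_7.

-21

1st diffs: -1, -1 (constant).
So g_j = -j + 1.
Continuing: -3, -4, -5, -6.
Summing j = 1..7 (7 terms) gives -21.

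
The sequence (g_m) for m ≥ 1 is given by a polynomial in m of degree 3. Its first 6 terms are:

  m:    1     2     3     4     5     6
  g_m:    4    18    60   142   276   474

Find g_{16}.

8614

1st diffs: 14, 42, 82, 134, 198.
2nd diffs: 28, 40, 52, 64.
3rd diffs: 12, 12, 12 (constant).
Newton forward-difference form: g_m = 4 + 14·C(m-1,1) + 28·C(m-1,2) + 12·C(m-1,3).
At m = 16: m-1 = 15, so g_{16} = 4 + 210 + 2940 + 5460 = 8614.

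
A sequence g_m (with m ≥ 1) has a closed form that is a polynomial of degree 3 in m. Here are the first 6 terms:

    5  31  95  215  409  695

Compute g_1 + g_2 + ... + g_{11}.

1st diffs: 26, 64, 120, 194, 286.
2nd diffs: 38, 56, 74, 92.
3rd diffs: 18, 18, 18 (constant).
So g_m = 3m^3 + m^2 + 2m - 1.
Continuing: …, 1091, 1615, 2285, 3119, …, g_{11} = 4135.
Summing m = 1..11 (11 terms) gives 13695.

13695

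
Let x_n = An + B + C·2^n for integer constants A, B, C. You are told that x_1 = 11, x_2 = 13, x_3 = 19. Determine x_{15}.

65515

The three given values yield: A + B + 2C = 11; 2A + B + 4C = 13; 3A + B + 8C = 19.
Subtracting the first from the second: A + 2C = 2.
Subtracting the second from the third: A + 4C = 6.
Solving: C = 2, A = -2, then B = 9.
Hence x_{15} = -2·15 + 9 + 2·32768 = 65515.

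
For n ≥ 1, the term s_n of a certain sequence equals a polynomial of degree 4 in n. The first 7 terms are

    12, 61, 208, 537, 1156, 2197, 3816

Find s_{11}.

20032

1st diffs: 49, 147, 329, 619, 1041, 1619.
2nd diffs: 98, 182, 290, 422, 578.
3rd diffs: 84, 108, 132, 156.
4th diffs: 24, 24, 24 (constant).
So s_n = n^4 + 4n^3 + 6n + 1.
Evaluating at n = 11 gives s_{11} = 20032.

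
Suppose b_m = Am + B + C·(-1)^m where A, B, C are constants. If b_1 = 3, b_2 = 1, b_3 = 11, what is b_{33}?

The three given values yield: A + B - C = 3; 2A + B + C = 1; 3A + B - C = 11.
Subtracting the first from the second: A + 2C = -2.
Subtracting the second from the third: A - 2C = 10.
Solving: C = -3, A = 4, then B = -4.
Therefore b_{33} = 132 + (-4) + (-3)·(-1) = 131.

131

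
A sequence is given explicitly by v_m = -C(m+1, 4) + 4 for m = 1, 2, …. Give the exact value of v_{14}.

C(15, 4) = 1365, so v_{14} = -1361.

-1361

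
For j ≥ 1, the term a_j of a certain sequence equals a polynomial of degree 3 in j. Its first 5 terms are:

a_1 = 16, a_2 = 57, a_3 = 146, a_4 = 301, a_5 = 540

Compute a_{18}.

1st diffs: 41, 89, 155, 239.
2nd diffs: 48, 66, 84.
3rd diffs: 18, 18 (constant).
Newton forward-difference form: a_j = 16 + 41·C(j-1,1) + 48·C(j-1,2) + 18·C(j-1,3).
At j = 18: j-1 = 17, so a_{18} = 16 + 697 + 6528 + 12240 = 19481.

19481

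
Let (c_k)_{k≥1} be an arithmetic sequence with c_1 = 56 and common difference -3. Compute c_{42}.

-67

c_k = 56 + (k - 1)·(-3).
c_{42} = 56 + 41·(-3) = -67.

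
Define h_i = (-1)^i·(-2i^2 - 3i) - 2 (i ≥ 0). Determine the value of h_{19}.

777

(-1)^19 = -1; -2i^2 - 3i at i=19 is -779; so h_{19} = 777.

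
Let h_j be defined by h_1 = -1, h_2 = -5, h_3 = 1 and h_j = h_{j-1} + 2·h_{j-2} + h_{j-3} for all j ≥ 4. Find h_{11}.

-1442

Compute successive terms:
h_4 = -10, h_5 = -13, h_6 = -32, h_7 = -68, h_8 = -145, h_9 = -313, h_{10} = -671, h_{11} = -1442.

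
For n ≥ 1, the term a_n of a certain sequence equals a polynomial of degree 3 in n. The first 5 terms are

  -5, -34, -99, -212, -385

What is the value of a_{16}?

-9680

1st diffs: -29, -65, -113, -173.
2nd diffs: -36, -48, -60.
3rd diffs: -12, -12 (constant).
Newton forward-difference form: a_n = -5 + (-29)·C(n-1,1) + (-36)·C(n-1,2) + (-12)·C(n-1,3).
At n = 16: n-1 = 15, so a_{16} = -5 - 435 - 3780 - 5460 = -9680.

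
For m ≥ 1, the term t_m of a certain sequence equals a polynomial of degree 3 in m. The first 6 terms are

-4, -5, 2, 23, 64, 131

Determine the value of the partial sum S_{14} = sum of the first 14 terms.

1st diffs: -1, 7, 21, 41, 67.
2nd diffs: 8, 14, 20, 26.
3rd diffs: 6, 6, 6 (constant).
Newton forward-difference form: t_m = -4 + (-1)·C(m-1,1) + 8·C(m-1,2) + 6·C(m-1,3).
Continuing: …, 230, 367, 548, 779, …, t_{14} = 2323.
Summing m = 1..14 (14 terms) gives 8771.

8771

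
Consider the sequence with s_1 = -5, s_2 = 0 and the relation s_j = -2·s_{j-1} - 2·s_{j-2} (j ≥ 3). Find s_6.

0

s_3 = 10, s_4 = -20, s_5 = 20, s_6 = 0.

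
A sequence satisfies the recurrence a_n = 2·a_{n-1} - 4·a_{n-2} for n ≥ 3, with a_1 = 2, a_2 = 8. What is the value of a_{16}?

Step forward from the initial values:
a_3 = 8, a_4 = -16, a_5 = -64, …, a_{13} = 8192, a_{14} = 32768, a_{15} = 32768, a_{16} = -65536.

-65536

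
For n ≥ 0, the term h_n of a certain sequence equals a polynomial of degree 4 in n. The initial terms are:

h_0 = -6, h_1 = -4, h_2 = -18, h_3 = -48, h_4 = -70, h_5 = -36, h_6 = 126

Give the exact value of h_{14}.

22590

1st diffs: 2, -14, -30, -22, 34, 162.
2nd diffs: -16, -16, 8, 56, 128.
3rd diffs: 0, 24, 48, 72.
4th diffs: 24, 24, 24 (constant).
Newton forward-difference form: h_n = -6 + 2·C(n,1) + (-16)·C(n,2) + 24·C(n,4).
At n = 14: n = 14, so h_{14} = -6 + 28 - 1456 + 24024 = 22590.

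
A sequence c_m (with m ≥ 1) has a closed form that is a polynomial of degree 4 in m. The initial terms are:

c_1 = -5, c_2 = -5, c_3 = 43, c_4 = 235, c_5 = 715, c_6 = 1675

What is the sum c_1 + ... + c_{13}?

1st diffs: 0, 48, 192, 480, 960.
2nd diffs: 48, 144, 288, 480.
3rd diffs: 96, 144, 192.
4th diffs: 48, 48 (constant).
Newton forward-difference form: c_m = -5 + 48·C(m-1,2) + 96·C(m-1,3) + 48·C(m-1,4).
Continuing: …, 3355, 6043, 10075, 15835, …, c_{13} = 48043.
Summing m = 1..13 (13 terms) gives 144079.

144079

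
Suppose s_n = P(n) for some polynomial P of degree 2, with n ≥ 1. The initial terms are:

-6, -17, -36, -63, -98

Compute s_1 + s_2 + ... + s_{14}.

-3997

1st diffs: -11, -19, -27, -35.
2nd diffs: -8, -8, -8 (constant).
Newton forward-difference form: s_n = -6 + (-11)·C(n-1,1) + (-8)·C(n-1,2).
Continuing: …, -141, -192, -251, -318, …, s_{14} = -773.
Summing n = 1..14 (14 terms) gives -3997.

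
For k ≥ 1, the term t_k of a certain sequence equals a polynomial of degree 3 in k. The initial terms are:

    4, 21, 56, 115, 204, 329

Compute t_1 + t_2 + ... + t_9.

2916

1st diffs: 17, 35, 59, 89, 125.
2nd diffs: 18, 24, 30, 36.
3rd diffs: 6, 6, 6 (constant).
So t_k = k^3 + 3k^2 + k - 1.
Continuing: 496, 711, 980.
Summing k = 1..9 (9 terms) gives 2916.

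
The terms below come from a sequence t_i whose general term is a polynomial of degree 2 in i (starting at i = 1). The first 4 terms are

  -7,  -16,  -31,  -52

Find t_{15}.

-679

1st diffs: -9, -15, -21.
2nd diffs: -6, -6 (constant).
So t_i = -3i^2 - 4.
Evaluating at i = 15 gives t_{15} = -679.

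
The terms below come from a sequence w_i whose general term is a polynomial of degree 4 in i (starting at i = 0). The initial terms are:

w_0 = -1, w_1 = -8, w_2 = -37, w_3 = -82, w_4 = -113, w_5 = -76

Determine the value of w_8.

1st diffs: -7, -29, -45, -31, 37.
2nd diffs: -22, -16, 14, 68.
3rd diffs: 6, 30, 54.
4th diffs: 24, 24 (constant).
Newton forward-difference form: w_i = -1 + (-7)·C(i,1) + (-22)·C(i,2) + 6·C(i,3) + 24·C(i,4).
At i = 8: i = 8, so w_8 = -1 - 56 - 616 + 336 + 1680 = 1343.

1343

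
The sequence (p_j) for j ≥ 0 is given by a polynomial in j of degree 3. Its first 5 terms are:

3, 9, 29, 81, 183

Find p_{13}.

6321

1st diffs: 6, 20, 52, 102.
2nd diffs: 14, 32, 50.
3rd diffs: 18, 18 (constant).
So p_j = 3j^3 - 2j^2 + 5j + 3.
Evaluating at j = 13 gives p_{13} = 6321.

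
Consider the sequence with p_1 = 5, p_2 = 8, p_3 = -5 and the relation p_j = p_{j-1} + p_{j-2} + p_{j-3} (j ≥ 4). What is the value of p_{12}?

660

Iterate the recurrence:
p_4 = 8, p_5 = 11, p_6 = 14, p_7 = 33, p_8 = 58, p_9 = 105, p_{10} = 196, p_{11} = 359, p_{12} = 660.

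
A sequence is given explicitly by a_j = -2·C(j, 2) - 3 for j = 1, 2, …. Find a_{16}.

C(16, 2) = 120, so a_{16} = -243.

-243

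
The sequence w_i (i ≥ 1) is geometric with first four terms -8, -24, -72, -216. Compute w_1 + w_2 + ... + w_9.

Common ratio r = 3.
w_i = (-8)·3^(i-1).
S = (-8)·(3^9 - 1)/(3 - 1) = (-8)·(19683 - 1)/(2) = -78728.

-78728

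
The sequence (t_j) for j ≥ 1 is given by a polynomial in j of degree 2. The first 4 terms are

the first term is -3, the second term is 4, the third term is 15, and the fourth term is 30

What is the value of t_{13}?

1st diffs: 7, 11, 15.
2nd diffs: 4, 4 (constant).
So t_j = 2j^2 + j - 6.
Evaluating at j = 13 gives t_{13} = 345.

345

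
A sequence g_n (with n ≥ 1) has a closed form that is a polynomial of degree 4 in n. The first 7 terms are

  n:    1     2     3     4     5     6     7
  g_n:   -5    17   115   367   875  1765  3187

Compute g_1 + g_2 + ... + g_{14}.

155722

1st diffs: 22, 98, 252, 508, 890, 1422.
2nd diffs: 76, 154, 256, 382, 532.
3rd diffs: 78, 102, 126, 150.
4th diffs: 24, 24, 24 (constant).
Newton forward-difference form: g_n = -5 + 22·C(n-1,1) + 76·C(n-1,2) + 78·C(n-1,3) + 24·C(n-1,4).
Continuing: …, 5315, 8347, 12505, 18035, …, g_{14} = 45677.
Summing n = 1..14 (14 terms) gives 155722.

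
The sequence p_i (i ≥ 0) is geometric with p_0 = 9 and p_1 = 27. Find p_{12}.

Common ratio r = 3.
p_i = 9·3^(i-0).
p_{12} = 9·3^12 = 4782969.

4782969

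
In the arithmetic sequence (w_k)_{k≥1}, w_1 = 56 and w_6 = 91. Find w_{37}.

Common difference d = (91 - 56) / (6 - 1) = 7.
w_k = 56 + (k - 1)·7.
w_{37} = 56 + 36·7 = 308.

308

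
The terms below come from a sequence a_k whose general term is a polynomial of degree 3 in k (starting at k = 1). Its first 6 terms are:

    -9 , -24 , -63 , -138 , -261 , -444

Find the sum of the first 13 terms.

1st diffs: -15, -39, -75, -123, -183.
2nd diffs: -24, -36, -48, -60.
3rd diffs: -12, -12, -12 (constant).
Newton forward-difference form: a_k = -9 + (-15)·C(k-1,1) + (-24)·C(k-1,2) + (-12)·C(k-1,3).
Continuing: …, -699, -1038, -1473, -2016, …, a_{13} = -4413.
Summing k = 1..13 (13 terms) gives -16731.

-16731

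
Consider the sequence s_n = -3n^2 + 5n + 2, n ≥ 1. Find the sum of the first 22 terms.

-10076

Over n = 1..22: Σn = 253, Σn² = 3795.
Total = (-3)·3795 + (5)·253 + (2)·22 = -10076.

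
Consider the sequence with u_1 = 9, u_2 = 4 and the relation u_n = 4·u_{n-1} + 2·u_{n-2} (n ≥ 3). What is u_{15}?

u_3 = 34;  u_4 = 144;  u_5 = 644;  …;  u_{12} = 22225664;  u_{13} = 98892864;  u_{14} = 440022784;  u_{15} = 1957876864.

1957876864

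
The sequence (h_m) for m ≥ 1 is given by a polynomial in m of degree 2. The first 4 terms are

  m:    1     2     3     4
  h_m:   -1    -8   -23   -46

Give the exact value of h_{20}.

1st diffs: -7, -15, -23.
2nd diffs: -8, -8 (constant).
Newton forward-difference form: h_m = -1 + (-7)·C(m-1,1) + (-8)·C(m-1,2).
At m = 20: m-1 = 19, so h_{20} = -1 - 133 - 1368 = -1502.

-1502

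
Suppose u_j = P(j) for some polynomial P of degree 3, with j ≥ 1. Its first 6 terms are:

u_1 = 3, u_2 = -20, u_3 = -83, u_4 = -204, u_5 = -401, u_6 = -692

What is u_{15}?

1st diffs: -23, -63, -121, -197, -291.
2nd diffs: -40, -58, -76, -94.
3rd diffs: -18, -18, -18 (constant).
So u_j = -3j^3 - 2j^2 + 4j + 4.
Evaluating at j = 15 gives u_{15} = -10511.

-10511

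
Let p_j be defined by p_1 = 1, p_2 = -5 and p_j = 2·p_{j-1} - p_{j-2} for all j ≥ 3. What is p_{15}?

Applying the relation repeatedly:
p_3 = -11;  p_4 = -17;  p_5 = -23;  …;  p_{12} = -65;  p_{13} = -71;  p_{14} = -77;  p_{15} = -83.
(Characteristic roots are 1 and 1.)

-83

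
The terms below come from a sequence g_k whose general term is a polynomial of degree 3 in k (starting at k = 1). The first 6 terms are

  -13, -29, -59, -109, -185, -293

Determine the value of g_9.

1st diffs: -16, -30, -50, -76, -108.
2nd diffs: -14, -20, -26, -32.
3rd diffs: -6, -6, -6 (constant).
So g_k = -k^3 - k^2 - 6k - 5.
Evaluating at k = 9 gives g_9 = -869.

-869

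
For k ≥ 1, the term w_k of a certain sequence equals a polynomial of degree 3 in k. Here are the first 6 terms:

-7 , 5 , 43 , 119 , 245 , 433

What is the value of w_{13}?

4493

1st diffs: 12, 38, 76, 126, 188.
2nd diffs: 26, 38, 50, 62.
3rd diffs: 12, 12, 12 (constant).
Newton forward-difference form: w_k = -7 + 12·C(k-1,1) + 26·C(k-1,2) + 12·C(k-1,3).
At k = 13: k-1 = 12, so w_{13} = -7 + 144 + 1716 + 2640 = 4493.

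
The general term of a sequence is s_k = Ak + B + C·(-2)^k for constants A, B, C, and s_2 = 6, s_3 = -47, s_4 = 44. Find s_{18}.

1048486

The three given values yield: 2A + B + 4C = 6; 3A + B - 8C = -47; 4A + B + 16C = 44.
Subtracting the first from the second: A - 12C = -53.
Subtracting the second from the third: A + 24C = 91.
Solving: C = 4, A = -5, then B = 0.
Hence s_{18} = -5·18 + 0 + 4·262144 = 1048486.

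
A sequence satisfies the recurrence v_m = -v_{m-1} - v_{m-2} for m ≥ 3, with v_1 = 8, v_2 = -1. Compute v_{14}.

-1

Applying the relation repeatedly:
v_3 = -7; v_4 = 8; v_5 = -1; …; v_{11} = -1; v_{12} = -7; v_{13} = 8; v_{14} = -1.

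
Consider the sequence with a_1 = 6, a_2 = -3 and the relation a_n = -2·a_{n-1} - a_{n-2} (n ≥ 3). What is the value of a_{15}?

-36

Step forward from the initial values:
a_3 = 0  a_4 = 3  a_5 = -6  …  a_{12} = 27  a_{13} = -30  a_{14} = 33  a_{15} = -36.
(Characteristic roots are -1 and -1.)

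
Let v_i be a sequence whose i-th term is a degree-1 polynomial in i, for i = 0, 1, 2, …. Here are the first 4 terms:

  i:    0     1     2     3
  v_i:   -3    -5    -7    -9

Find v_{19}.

1st diffs: -2, -2, -2 (constant).
So v_i = -2i - 3.
Evaluating at i = 19 gives v_{19} = -41.

-41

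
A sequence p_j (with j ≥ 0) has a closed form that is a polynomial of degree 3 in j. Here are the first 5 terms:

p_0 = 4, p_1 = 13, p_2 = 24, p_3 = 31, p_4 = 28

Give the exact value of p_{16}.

-2972

1st diffs: 9, 11, 7, -3.
2nd diffs: 2, -4, -10.
3rd diffs: -6, -6 (constant).
Newton forward-difference form: p_j = 4 + 9·C(j,1) + 2·C(j,2) + (-6)·C(j,3).
At j = 16: j = 16, so p_{16} = 4 + 144 + 240 - 3360 = -2972.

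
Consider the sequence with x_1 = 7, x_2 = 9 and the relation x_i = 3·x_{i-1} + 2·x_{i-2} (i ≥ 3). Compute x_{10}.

289173

Applying the relation repeatedly:
x_3 = 41; x_4 = 141; x_5 = 505; x_6 = 1797; x_7 = 6401; x_8 = 22797; x_9 = 81193; x_{10} = 289173.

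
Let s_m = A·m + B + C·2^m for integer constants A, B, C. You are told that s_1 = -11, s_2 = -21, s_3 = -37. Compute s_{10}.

Write the equations: A + B + 2C = -11; 2A + B + 4C = -21; 3A + B + 8C = -37.
Subtracting the first from the second: A + 2C = -10.
Subtracting the second from the third: A + 4C = -16.
Solving: C = -3, A = -4, then B = -1.
Hence s_{10} = -4·10 + (-1) + (-3)·1024 = -3113.

-3113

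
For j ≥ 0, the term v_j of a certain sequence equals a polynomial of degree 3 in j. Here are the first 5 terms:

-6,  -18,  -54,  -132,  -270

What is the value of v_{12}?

-5694

1st diffs: -12, -36, -78, -138.
2nd diffs: -24, -42, -60.
3rd diffs: -18, -18 (constant).
Newton forward-difference form: v_j = -6 + (-12)·C(j,1) + (-24)·C(j,2) + (-18)·C(j,3).
At j = 12: j = 12, so v_{12} = -6 - 144 - 1584 - 3960 = -5694.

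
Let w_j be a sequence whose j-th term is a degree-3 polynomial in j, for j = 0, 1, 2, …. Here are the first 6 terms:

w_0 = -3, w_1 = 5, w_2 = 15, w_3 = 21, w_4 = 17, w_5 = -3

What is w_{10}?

1st diffs: 8, 10, 6, -4, -20.
2nd diffs: 2, -4, -10, -16.
3rd diffs: -6, -6, -6 (constant).
Newton forward-difference form: w_j = -3 + 8·C(j,1) + 2·C(j,2) + (-6)·C(j,3).
At j = 10: j = 10, so w_{10} = -3 + 80 + 90 - 720 = -553.

-553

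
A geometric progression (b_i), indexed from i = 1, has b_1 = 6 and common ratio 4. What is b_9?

393216

b_i = 6·4^(i-1).
b_9 = 6·4^8 = 393216.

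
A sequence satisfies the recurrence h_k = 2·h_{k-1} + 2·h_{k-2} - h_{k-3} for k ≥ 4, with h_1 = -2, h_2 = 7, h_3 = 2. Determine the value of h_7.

Step forward from the initial values:
h_4 = 20, h_5 = 37, h_6 = 112, h_7 = 278.

278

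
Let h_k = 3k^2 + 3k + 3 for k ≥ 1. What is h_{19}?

h_{19} = 3·19^2 + 3·19 + 3 = 1143.

1143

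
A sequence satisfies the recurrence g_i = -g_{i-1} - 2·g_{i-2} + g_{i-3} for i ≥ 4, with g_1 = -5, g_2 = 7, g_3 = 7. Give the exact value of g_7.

-104

Iterate the recurrence:
g_4 = -26;  g_5 = 19;  g_6 = 40;  g_7 = -104.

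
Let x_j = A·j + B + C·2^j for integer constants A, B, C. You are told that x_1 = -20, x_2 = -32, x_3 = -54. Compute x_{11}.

-10270

Write the equations: A + B + 2C = -20; 2A + B + 4C = -32; 3A + B + 8C = -54.
Subtracting the first from the second: A + 2C = -12.
Subtracting the second from the third: A + 4C = -22.
Solving: C = -5, A = -2, then B = -8.
Therefore x_{11} = -22 + (-8) + (-5)·2048 = -10270.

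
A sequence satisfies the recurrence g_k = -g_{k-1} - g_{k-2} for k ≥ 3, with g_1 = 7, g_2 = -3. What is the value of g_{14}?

-3

Compute successive terms:
g_3 = -4;  g_4 = 7;  g_5 = -3;  …;  g_{11} = -3;  g_{12} = -4;  g_{13} = 7;  g_{14} = -3.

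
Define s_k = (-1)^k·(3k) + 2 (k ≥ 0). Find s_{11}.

-31

(-1)^11 = -1; 3k at k=11 is 33; so s_{11} = -31.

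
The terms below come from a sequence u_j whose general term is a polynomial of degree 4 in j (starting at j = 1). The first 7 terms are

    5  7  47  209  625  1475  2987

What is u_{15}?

1st diffs: 2, 40, 162, 416, 850, 1512.
2nd diffs: 38, 122, 254, 434, 662.
3rd diffs: 84, 132, 180, 228.
4th diffs: 48, 48, 48 (constant).
Newton forward-difference form: u_j = 5 + 2·C(j-1,1) + 38·C(j-1,2) + 84·C(j-1,3) + 48·C(j-1,4).
At j = 15: j-1 = 14, so u_{15} = 5 + 28 + 3458 + 30576 + 48048 = 82115.

82115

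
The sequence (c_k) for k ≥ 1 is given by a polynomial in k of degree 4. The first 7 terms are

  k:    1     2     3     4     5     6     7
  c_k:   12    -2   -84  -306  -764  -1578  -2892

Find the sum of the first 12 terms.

1st diffs: -14, -82, -222, -458, -814, -1314.
2nd diffs: -68, -140, -236, -356, -500.
3rd diffs: -72, -96, -120, -144.
4th diffs: -24, -24, -24 (constant).
Newton forward-difference form: c_k = 12 + (-14)·C(k-1,1) + (-68)·C(k-1,2) + (-72)·C(k-1,3) + (-24)·C(k-1,4).
Continuing: …, -4874, -7716, -11634, -16868, …, c_{12} = -23682.
Summing k = 1..12 (12 terms) gives -70388.

-70388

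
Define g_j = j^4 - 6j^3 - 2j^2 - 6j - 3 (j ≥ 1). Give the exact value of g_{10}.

g_{10} = 1·10^4 - 6·10^3 - 2·10^2 - 6·10 - 3 = 3737.

3737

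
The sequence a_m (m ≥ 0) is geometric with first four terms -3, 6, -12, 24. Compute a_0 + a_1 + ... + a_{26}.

-134217729

Common ratio r = -2.
a_m = (-3)·(-2)^(m-0).
S = (-3)·((-2)^27 - 1)/(-2 - 1) = (-3)·(-134217728 - 1)/(-3) = -134217729.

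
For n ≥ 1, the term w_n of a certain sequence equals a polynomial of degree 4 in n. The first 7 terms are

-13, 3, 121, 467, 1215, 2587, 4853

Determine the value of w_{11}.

29937

1st diffs: 16, 118, 346, 748, 1372, 2266.
2nd diffs: 102, 228, 402, 624, 894.
3rd diffs: 126, 174, 222, 270.
4th diffs: 48, 48, 48 (constant).
Newton forward-difference form: w_n = -13 + 16·C(n-1,1) + 102·C(n-1,2) + 126·C(n-1,3) + 48·C(n-1,4).
At n = 11: n-1 = 10, so w_{11} = -13 + 160 + 4590 + 15120 + 10080 = 29937.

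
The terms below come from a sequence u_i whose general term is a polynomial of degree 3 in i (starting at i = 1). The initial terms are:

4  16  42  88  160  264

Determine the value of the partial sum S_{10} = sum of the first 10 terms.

3520

1st diffs: 12, 26, 46, 72, 104.
2nd diffs: 14, 20, 26, 32.
3rd diffs: 6, 6, 6 (constant).
So u_i = i^3 + i^2 + 2i.
Continuing: 406, 592, 828, 1120.
Summing i = 1..10 (10 terms) gives 3520.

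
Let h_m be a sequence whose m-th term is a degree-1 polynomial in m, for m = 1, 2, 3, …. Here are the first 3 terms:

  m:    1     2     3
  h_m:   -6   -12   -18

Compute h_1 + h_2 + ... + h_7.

-168

1st diffs: -6, -6 (constant).
So h_m = -6m.
Continuing: -24, -30, -36, -42.
Summing m = 1..7 (7 terms) gives -168.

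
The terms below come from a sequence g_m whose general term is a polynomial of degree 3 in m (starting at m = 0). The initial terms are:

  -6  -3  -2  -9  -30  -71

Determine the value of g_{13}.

1st diffs: 3, 1, -7, -21, -41.
2nd diffs: -2, -8, -14, -20.
3rd diffs: -6, -6, -6 (constant).
Newton forward-difference form: g_m = -6 + 3·C(m,1) + (-2)·C(m,2) + (-6)·C(m,3).
At m = 13: m = 13, so g_{13} = -6 + 39 - 156 - 1716 = -1839.

-1839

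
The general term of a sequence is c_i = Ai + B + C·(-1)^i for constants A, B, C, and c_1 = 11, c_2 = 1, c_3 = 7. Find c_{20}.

The three given values yield: A + B - C = 11; 2A + B + C = 1; 3A + B - C = 7.
Subtracting the first from the second: A + 2C = -10.
Subtracting the second from the third: A - 2C = 6.
Solving: C = -4, A = -2, then B = 9.
Hence c_{20} = -2·20 + 9 + (-4)·1 = -35.

-35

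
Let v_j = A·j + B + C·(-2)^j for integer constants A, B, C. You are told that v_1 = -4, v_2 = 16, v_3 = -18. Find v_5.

The three given values yield: A + B - 2C = -4; 2A + B + 4C = 16; 3A + B - 8C = -18.
Subtracting the first from the second: A + 6C = 20.
Subtracting the second from the third: A - 12C = -34.
Solving: C = 3, A = 2, then B = 0.
Therefore v_5 = 10 + 0 + 3·(-32) = -86.

-86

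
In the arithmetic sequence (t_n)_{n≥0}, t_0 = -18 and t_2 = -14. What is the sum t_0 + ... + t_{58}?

2360

Common difference d = (-14 - (-18)) / (2 - 0) = 2.
t_n = -18 + (n - 0)·2.
t_{58} = 98; S = 59·(-18 + 98)/2 = 2360.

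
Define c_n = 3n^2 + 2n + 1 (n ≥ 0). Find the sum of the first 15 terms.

Over n = 0..14: Σn = 105, Σn² = 1015.
Total = (3)·1015 + (2)·105 + (1)·15 = 3270.

3270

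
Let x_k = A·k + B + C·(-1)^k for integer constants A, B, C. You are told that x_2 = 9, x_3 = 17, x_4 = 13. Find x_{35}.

81

At k = 2, 3, 4: 2A + B + C = 9; 3A + B - C = 17; 4A + B + C = 13.
Subtracting the first from the second: A - 2C = 8.
Subtracting the second from the third: A + 2C = -4.
Solving: C = -3, A = 2, then B = 8.
So x_k = 2·k + 8 + (-3)·(-1)^k; at k=35 this is 81.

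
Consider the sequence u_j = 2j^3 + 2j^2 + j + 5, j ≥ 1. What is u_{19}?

14464

u_{19} = 2·19^3 + 2·19^2 + 1·19 + 5 = 14464.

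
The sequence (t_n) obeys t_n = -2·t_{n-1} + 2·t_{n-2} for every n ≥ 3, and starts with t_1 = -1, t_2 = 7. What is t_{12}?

141280

Step forward from the initial values:
t_3 = -16;  t_4 = 46;  t_5 = -124;  t_6 = 340;  t_7 = -928;  t_8 = 2536;  t_9 = -6928;  t_{10} = 18928;  t_{11} = -51712;  t_{12} = 141280.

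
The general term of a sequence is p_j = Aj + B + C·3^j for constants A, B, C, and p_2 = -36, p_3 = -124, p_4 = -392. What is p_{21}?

Plug in j = 2, 3, 4: 2A + B + 9C = -36; 3A + B + 27C = -124; 4A + B + 81C = -392.
Subtracting the first from the second: A + 18C = -88.
Subtracting the second from the third: A + 54C = -268.
Solving: C = -5, A = 2, then B = 5.
Therefore p_{21} = 42 + 5 + (-5)·10460353203 = -52301765968.

-52301765968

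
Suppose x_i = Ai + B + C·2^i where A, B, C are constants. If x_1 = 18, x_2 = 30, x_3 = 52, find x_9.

2584

The three given values yield: A + B + 2C = 18; 2A + B + 4C = 30; 3A + B + 8C = 52.
Subtracting the first from the second: A + 2C = 12.
Subtracting the second from the third: A + 4C = 22.
Solving: C = 5, A = 2, then B = 6.
So x_i = 2·i + 6 + 5·2^i; at i=9 this is 2584.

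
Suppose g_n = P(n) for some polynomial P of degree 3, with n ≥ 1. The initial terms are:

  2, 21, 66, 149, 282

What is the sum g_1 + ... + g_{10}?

6515

1st diffs: 19, 45, 83, 133.
2nd diffs: 26, 38, 50.
3rd diffs: 12, 12 (constant).
Newton forward-difference form: g_n = 2 + 19·C(n-1,1) + 26·C(n-1,2) + 12·C(n-1,3).
Continuing: …, 477, 746, 1101, 1554, …, g_{10} = 2117.
Summing n = 1..10 (10 terms) gives 6515.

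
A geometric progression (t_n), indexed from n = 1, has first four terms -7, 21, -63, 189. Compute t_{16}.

100442349

Common ratio r = -3.
t_n = (-7)·(-3)^(n-1).
t_{16} = (-7)·(-3)^15 = 100442349.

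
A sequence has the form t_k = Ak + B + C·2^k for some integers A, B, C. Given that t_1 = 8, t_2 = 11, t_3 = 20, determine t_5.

The three given values yield: A + B + 2C = 8; 2A + B + 4C = 11; 3A + B + 8C = 20.
Subtracting the first from the second: A + 2C = 3.
Subtracting the second from the third: A + 4C = 9.
Solving: C = 3, A = -3, then B = 5.
Hence t_5 = -3·5 + 5 + 3·32 = 86.

86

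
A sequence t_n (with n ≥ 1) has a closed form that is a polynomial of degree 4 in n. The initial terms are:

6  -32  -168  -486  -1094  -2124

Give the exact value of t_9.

1st diffs: -38, -136, -318, -608, -1030.
2nd diffs: -98, -182, -290, -422.
3rd diffs: -84, -108, -132.
4th diffs: -24, -24 (constant).
Newton forward-difference form: t_n = 6 + (-38)·C(n-1,1) + (-98)·C(n-1,2) + (-84)·C(n-1,3) + (-24)·C(n-1,4).
At n = 9: n-1 = 8, so t_9 = 6 - 304 - 2744 - 4704 - 1680 = -9426.

-9426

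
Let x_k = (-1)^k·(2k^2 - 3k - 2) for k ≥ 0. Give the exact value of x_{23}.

-987

(-1)^23 = -1; 2k^2 - 3k - 2 at k=23 is 987; so x_{23} = -987.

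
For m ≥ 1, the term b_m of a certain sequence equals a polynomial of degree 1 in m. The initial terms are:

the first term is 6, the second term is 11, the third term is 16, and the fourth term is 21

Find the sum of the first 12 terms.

1st diffs: 5, 5, 5 (constant).
So b_m = 5m + 1.
Continuing: …, 26, 31, 36, 41, …, b_{12} = 61.
Summing m = 1..12 (12 terms) gives 402.

402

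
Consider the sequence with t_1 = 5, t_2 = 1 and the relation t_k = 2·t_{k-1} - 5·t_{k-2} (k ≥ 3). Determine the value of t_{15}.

-414463

t_3 = -23;  t_4 = -51;  t_5 = 13;  …;  t_{12} = 37629;  t_{13} = 38173;  t_{14} = -111799;  t_{15} = -414463.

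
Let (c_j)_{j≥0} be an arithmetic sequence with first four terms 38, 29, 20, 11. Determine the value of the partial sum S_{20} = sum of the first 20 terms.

Common difference d = -9.
c_j = 38 + (j - 0)·(-9).
c_{19} = -133; S = 20·(38 + (-133))/2 = -950.

-950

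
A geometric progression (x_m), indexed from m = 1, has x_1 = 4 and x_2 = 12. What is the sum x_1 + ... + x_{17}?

258280324

Common ratio r = 3.
x_m = 4·3^(m-1).
S = 4·(3^17 - 1)/(3 - 1) = 4·(129140163 - 1)/(2) = 258280324.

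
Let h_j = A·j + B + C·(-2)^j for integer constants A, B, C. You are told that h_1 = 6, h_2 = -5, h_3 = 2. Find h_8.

-287

Write the equations: A + B - 2C = 6; 2A + B + 4C = -5; 3A + B - 8C = 2.
Subtracting the first from the second: A + 6C = -11.
Subtracting the second from the third: A - 12C = 7.
Solving: C = -1, A = -5, then B = 9.
So h_j = -5·j + 9 + (-1)·(-2)^j; at j=8 this is -287.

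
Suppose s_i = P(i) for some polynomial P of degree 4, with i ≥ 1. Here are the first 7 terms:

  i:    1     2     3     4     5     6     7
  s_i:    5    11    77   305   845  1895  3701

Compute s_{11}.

1st diffs: 6, 66, 228, 540, 1050, 1806.
2nd diffs: 60, 162, 312, 510, 756.
3rd diffs: 102, 150, 198, 246.
4th diffs: 48, 48, 48 (constant).
Newton forward-difference form: s_i = 5 + 6·C(i-1,1) + 60·C(i-1,2) + 102·C(i-1,3) + 48·C(i-1,4).
At i = 11: i-1 = 10, so s_{11} = 5 + 60 + 2700 + 12240 + 10080 = 25085.

25085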